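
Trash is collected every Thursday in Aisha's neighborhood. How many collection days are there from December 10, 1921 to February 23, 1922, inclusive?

11 Thursdays

December 10, 1921 is a Saturday.
That's 76 days from start to end, counting both.
76 = 7 × 10 + 6, so there are 10 full weeks plus 6 extra days.
Each full week contributes one Thursday: 10 so far.
The 6 extra days are Saturday, Sunday, Monday, Tuesday, Wednesday, Thursday — 1 of them qualifies.
Total: 10 + 1 = 11.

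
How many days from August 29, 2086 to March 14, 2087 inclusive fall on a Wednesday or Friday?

August 29, 2086 is a Thursday.
The range spans 198 days (inclusive of both endpoints).
198 = 7 × 28 + 2, so there are 28 full weeks plus 2 extra days.
Each full week contributes 2 days from the set (Wed, Fri): 28 × 2 = 56.
The 2 extra days are Thursday, Friday — 1 of them qualifies.
Total: 56 + 1 = 57.

57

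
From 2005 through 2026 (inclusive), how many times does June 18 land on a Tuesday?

Day of week of June 18 in each year:
2005: Sat, 2006: Sun, 2007: Mon, 2008: Wed, 2009: Thu, 2010: Fri, 2011: Sat, 2012: Mon, 2013: Tue ✓, 2014: Wed, 2015: Thu, 2016: Sat, 2017: Sun, 2018: Mon, 2019: Tue ✓, 2020: Thu, 2021: Fri, 2022: Sat, 2023: Sun, 2024: Tue ✓, 2025: Wed, 2026: Thu
Tuesdays: 2013, 2019, 2024.

3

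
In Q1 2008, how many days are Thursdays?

13

January 1, 2008 is a Tuesday.
That's 91 days from start to end, counting both.
91 = 7 × 13, so the span is exactly 13 full weeks.
Each full week contributes one Thursday: 13 so far.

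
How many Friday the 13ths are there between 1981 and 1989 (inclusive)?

Friday-the-13ths by year:
1981: Feb, Mar, Nov
1982: Aug
1983: May
1984: Jan, Apr, Jul
1985: Sep, Dec
1986: Jun
1987: Feb, Mar, Nov
1988: May
1989: Jan, Oct

17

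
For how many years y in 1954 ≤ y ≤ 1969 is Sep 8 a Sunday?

Day of week of September 8 in each year:
1954: Wed, 1955: Thu, 1956: Sat, 1957: Sun ✓, 1958: Mon, 1959: Tue, 1960: Thu, 1961: Fri, 1962: Sat, 1963: Sun ✓, 1964: Tue, 1965: Wed, 1966: Thu, 1967: Fri, 1968: Sun ✓, 1969: Mon
Sundays: 1957, 1963, 1968.

3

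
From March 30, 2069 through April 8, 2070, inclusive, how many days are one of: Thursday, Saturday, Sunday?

161

March 30, 2069 is a Saturday.
The range spans 375 days (inclusive of both endpoints).
375 = 7 × 53 + 4, so there are 53 full weeks plus 4 extra days.
Each full week contributes 3 days from the set (Thu, Sat, Sun): 53 × 3 = 159.
The 4 extra days are Sat, Sun, Mon, Tue — 2 of them qualify.
Total: 159 + 2 = 161.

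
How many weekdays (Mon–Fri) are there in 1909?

1 January 1909 is a Friday.
From 1 January 1909 to 31 December 1909 is 365 days inclusive.
365 = 7 × 52 + 1, so there are 52 full weeks plus 1 extra day.
Each full week contributes 5 weekdays (Mon–Fri): 52 × 5 = 260.
The 1 extra day is Friday — 1 of them qualifies.
Total: 260 + 1 = 261.

261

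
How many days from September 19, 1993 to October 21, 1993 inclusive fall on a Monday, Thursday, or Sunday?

September 19, 1993 is a Sunday.
That's 33 days from start to end, counting both.
33 = 7 × 4 + 5, so there are 4 full weeks plus 5 extra days.
Each full week contributes 3 days from the set (Mon, Thu, Sun): 4 × 3 = 12.
The 5 extra days are Sun, Mon, Tue, Wed, Thu — 3 of them qualify.
Total: 12 + 3 = 15.

15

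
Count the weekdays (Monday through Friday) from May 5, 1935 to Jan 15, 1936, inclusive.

May 5, 1935 is a Sunday.
The range spans 256 days (inclusive of both endpoints).
256 = 7 × 36 + 4, so there are 36 full weeks plus 4 extra days.
Each full week contributes 5 weekdays (Mon–Fri): 36 × 5 = 180.
The 4 extra days are Sun, Mon, Tue, Wed — 3 of them qualify.
Total: 180 + 3 = 183.

183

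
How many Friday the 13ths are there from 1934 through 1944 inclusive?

Friday-the-13ths by year:
1934: Apr, Jul
1935: Sep, Dec
1936: Mar, Nov
1937: Aug
1938: May
1939: Jan, Oct
1940: Sep, Dec
1941: Jun
1942: Feb, Mar, Nov
1943: Aug
1944: Oct

18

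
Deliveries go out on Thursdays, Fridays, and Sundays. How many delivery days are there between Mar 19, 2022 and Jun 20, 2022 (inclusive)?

40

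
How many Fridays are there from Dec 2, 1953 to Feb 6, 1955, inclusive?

62

Dec 2, 1953 is a Wednesday.
That's 432 days from start to end, counting both.
432 = 7 × 61 + 5, so there are 61 full weeks plus 5 extra days.
Each full week contributes one Friday: 61 so far.
The 5 extra days are Wed, Thu, Fri, Sat, Sun — 1 of them qualifies.
Total: 61 + 1 = 62.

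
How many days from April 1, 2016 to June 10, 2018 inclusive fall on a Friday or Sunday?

230

April 1, 2016 is a Friday.
From April 1, 2016 to June 10, 2018 is 801 days inclusive.
801 = 7 × 114 + 3, so there are 114 full weeks plus 3 extra days.
Each full week contributes 2 days from the set (Fri, Sun): 114 × 2 = 228.
The 3 extra days are Friday, Saturday, Sunday — 2 of them qualify.
Total: 228 + 2 = 230.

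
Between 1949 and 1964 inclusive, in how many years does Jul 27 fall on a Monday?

3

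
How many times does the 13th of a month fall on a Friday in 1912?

The 13th falls on a Friday when the month's 13th has weekday Fri.
Jan 13 is Sat; Feb 13 is Tue; Mar 13 is Wed; Apr 13 is Sat; May 13 is Mon; Jun 13 is Thu; Jul 13 is Sat; Aug 13 is Tue; Sep 13 is Fri ✓; Oct 13 is Sun; Nov 13 is Wed; Dec 13 is Fri ✓.
Friday the 13ths: Sep, Dec.

2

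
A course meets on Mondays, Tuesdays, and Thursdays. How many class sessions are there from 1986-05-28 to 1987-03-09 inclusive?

1986-05-28 is a Wednesday.
From 1986-05-28 to 1987-03-09 is 286 days inclusive.
286 = 7 × 40 + 6, so there are 40 full weeks plus 6 extra days.
Each full week contributes 3 days from the set (Mon, Tue, Thu): 40 × 3 = 120.
The 6 extra days are Wednesday, Thursday, Friday, Saturday, Sunday, Monday — 2 of them qualify.
Total: 120 + 2 = 122.

122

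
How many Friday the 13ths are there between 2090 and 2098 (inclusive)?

16

Friday-the-13ths by year:
2090: Jan, Oct
2091: Apr, Jul
2092: Jun
2093: Feb, Mar, Nov
2094: Aug
2095: May
2096: Jan, Apr, Jul
2097: Sep, Dec
2098: Jun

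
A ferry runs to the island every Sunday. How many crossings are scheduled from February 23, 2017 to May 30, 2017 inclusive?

14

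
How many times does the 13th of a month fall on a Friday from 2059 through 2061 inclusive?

4

Friday-the-13ths by year:
2059: Jun
2060: Feb, Aug
2061: May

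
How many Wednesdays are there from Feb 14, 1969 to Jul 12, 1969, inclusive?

21

Feb 14, 1969 is a Friday.
That's 149 days from start to end, counting both.
149 = 7 × 21 + 2, so there are 21 full weeks plus 2 extra days.
Each full week contributes one Wednesday: 21 so far.
The 2 extra days are Friday, Saturday — none qualify.
Total: 21 + 0 = 21.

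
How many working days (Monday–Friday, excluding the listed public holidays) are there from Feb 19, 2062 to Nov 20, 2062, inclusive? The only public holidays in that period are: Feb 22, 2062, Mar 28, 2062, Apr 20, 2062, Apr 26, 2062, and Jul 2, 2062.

Feb 19, 2062 is a Sunday.
The range spans 275 days (inclusive of both endpoints).
275 = 7 × 39 + 2, so there are 39 full weeks plus 2 extra days.
Each full week contributes 5 weekdays (Mon–Fri): 39 × 5 = 195.
The 2 extra days are Sunday, Monday — 1 of them qualifies.
Total: 195 + 1 = 196.
Holidays: Feb 22, 2062 (Wed); Mar 28, 2062 (Tue); Apr 20, 2062 (Thu); Apr 26, 2062 (Wed); Jul 2, 2062 (Sun).
4 of the 5 holidays fall on weekdays; the rest are weekends and were already excluded.
Business days: 196 − 4 = 192.

192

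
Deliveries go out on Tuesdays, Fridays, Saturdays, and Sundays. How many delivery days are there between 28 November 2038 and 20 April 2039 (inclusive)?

28 November 2038 is a Sunday.
From 28 November 2038 to 20 April 2039 is 144 days inclusive.
144 = 7 × 20 + 4, so there are 20 full weeks plus 4 extra days.
Each full week contributes 4 days from the set (Tue, Fri, Sat, Sun): 20 × 4 = 80.
The 4 extra days are Sun, Mon, Tue, Wed — 2 of them qualify.
Total: 80 + 2 = 82.

82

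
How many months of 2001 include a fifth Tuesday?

4

A month has five Tuesdays exactly when Tuesday falls within its first (length − 28) days.
Jan: 31 days, starts Mon → 5 of Mon, Tue, Wed ✓
Feb: 28 days, starts Thu → 5 of (none)
Mar: 31 days, starts Thu → 5 of Thu, Fri, Sat
Apr: 30 days, starts Sun → 5 of Sun, Mon
May: 31 days, starts Tue → 5 of Tue, Wed, Thu ✓
Jun: 30 days, starts Fri → 5 of Fri, Sat
Jul: 31 days, starts Sun → 5 of Sun, Mon, Tue ✓
Aug: 31 days, starts Wed → 5 of Wed, Thu, Fri
Sep: 30 days, starts Sat → 5 of Sat, Sun
Oct: 31 days, starts Mon → 5 of Mon, Tue, Wed ✓
Nov: 30 days, starts Thu → 5 of Thu, Fri
Dec: 31 days, starts Sat → 5 of Sat, Sun, Mon
Months with five Tuesdays: Jan, May, Jul, Oct.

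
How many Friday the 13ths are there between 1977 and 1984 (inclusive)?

Friday-the-13ths by year:
1977: May
1978: Jan, Oct
1979: Apr, Jul
1980: Jun
1981: Feb, Mar, Nov
1982: Aug
1983: May
1984: Jan, Apr, Jul

14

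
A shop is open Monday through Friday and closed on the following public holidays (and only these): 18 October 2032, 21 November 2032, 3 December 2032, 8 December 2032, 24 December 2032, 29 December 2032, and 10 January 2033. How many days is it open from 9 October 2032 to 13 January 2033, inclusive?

63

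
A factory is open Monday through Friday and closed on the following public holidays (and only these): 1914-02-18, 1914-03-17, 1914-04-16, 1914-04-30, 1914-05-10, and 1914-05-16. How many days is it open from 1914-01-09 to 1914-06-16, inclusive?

109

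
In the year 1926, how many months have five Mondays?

4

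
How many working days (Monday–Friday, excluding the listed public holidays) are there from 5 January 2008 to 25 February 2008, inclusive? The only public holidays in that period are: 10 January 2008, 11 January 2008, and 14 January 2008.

5 January 2008 is a Saturday.
From 5 January 2008 to 25 February 2008 is 52 days inclusive.
52 = 7 × 7 + 3, so there are 7 full weeks plus 3 extra days.
Each full week contributes 5 weekdays (Mon–Fri): 7 × 5 = 35.
The 3 extra days are Saturday, Sunday, Monday — 1 of them qualifies.
Total: 35 + 1 = 36.
Holidays: 10 January 2008 (Thu); 11 January 2008 (Fri); 14 January 2008 (Mon).
All 3 holidays fall on weekdays, so subtract 3.
Business days: 36 − 3 = 33.

33 working days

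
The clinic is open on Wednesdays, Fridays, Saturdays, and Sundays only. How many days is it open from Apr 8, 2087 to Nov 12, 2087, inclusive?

125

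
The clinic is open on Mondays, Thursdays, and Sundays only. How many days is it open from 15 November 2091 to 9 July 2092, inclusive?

15 November 2091 is a Thursday.
The range spans 238 days (inclusive of both endpoints).
238 = 7 × 34, so the span is exactly 34 full weeks.
Each full week contributes 3 days from the set (Mon, Thu, Sun): 34 × 3 = 102.

102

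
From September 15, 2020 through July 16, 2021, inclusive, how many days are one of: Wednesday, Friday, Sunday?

131

September 15, 2020 is a Tuesday.
That's 305 days from start to end, counting both.
305 = 7 × 43 + 4, so there are 43 full weeks plus 4 extra days.
Each full week contributes 3 days from the set (Wed, Fri, Sun): 43 × 3 = 129.
The 4 extra days are Tuesday, Wednesday, Thursday, Friday — 2 of them qualify.
Total: 129 + 2 = 131.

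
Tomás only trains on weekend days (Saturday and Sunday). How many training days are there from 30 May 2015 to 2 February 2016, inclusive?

72

30 May 2015 is a Saturday.
That's 249 days from start to end, counting both.
249 = 7 × 35 + 4, so there are 35 full weeks plus 4 extra days.
Each full week contributes 2 weekend days (Sat, Sun): 35 × 2 = 70.
The 4 extra days are Sat, Sun, Mon, Tue — 2 of them qualify.
Total: 70 + 2 = 72.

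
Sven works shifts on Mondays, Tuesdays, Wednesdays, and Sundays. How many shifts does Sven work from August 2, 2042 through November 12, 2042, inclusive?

August 2, 2042 is a Saturday.
The range spans 103 days (inclusive of both endpoints).
103 = 7 × 14 + 5, so there are 14 full weeks plus 5 extra days.
Each full week contributes 4 days from the set (Mon, Tue, Wed, Sun): 14 × 4 = 56.
The 5 extra days are Sat, Sun, Mon, Tue, Wed — 4 of them qualify.
Total: 56 + 4 = 60.

60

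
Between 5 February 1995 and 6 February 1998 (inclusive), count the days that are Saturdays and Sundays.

5 February 1995 is a Sunday.
That's 1098 days from start to end, counting both.
1098 = 7 × 156 + 6, so there are 156 full weeks plus 6 extra days.
Each full week contributes 2 days from the set (Sat, Sun): 156 × 2 = 312.
The 6 extra days are Sun, Mon, Tue, Wed, Thu, Fri — 1 of them qualifies.
Total: 312 + 1 = 313.

313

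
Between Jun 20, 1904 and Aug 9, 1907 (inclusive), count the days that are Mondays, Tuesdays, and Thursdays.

Jun 20, 1904 is a Monday.
That's 1146 days from start to end, counting both.
1146 = 7 × 163 + 5, so there are 163 full weeks plus 5 extra days.
Each full week contributes 3 days from the set (Mon, Tue, Thu): 163 × 3 = 489.
The 5 extra days are Monday, Tuesday, Wednesday, Thursday, Friday — 3 of them qualify.
Total: 489 + 3 = 492.

492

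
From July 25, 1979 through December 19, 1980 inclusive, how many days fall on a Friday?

74 Fridays

July 25, 1979 is a Wednesday.
From July 25, 1979 to December 19, 1980 is 514 days inclusive.
514 = 7 × 73 + 3, so there are 73 full weeks plus 3 extra days.
Each full week contributes one Friday: 73 so far.
The 3 extra days are Wed, Thu, Fri — 1 of them qualifies.
Total: 73 + 1 = 74.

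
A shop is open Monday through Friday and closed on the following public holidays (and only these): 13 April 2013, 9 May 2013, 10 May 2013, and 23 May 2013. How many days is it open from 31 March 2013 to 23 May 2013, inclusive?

31 March 2013 is a Sunday.
From 31 March 2013 to 23 May 2013 is 54 days inclusive.
54 = 7 × 7 + 5, so there are 7 full weeks plus 5 extra days.
Each full week contributes 5 weekdays (Mon–Fri): 7 × 5 = 35.
The 5 extra days are Sun, Mon, Tue, Wed, Thu — 4 of them qualify.
Total: 35 + 4 = 39.
Holidays: 13 April 2013 (Sat); 9 May 2013 (Thu); 10 May 2013 (Fri); 23 May 2013 (Thu).
3 of the 4 holidays fall on weekdays; the rest are weekends and were already excluded.
Business days: 39 − 3 = 36.

36 working days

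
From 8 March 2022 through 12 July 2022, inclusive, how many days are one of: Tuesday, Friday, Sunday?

55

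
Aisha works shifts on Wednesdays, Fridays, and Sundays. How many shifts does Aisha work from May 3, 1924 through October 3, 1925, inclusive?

May 3, 1924 is a Saturday.
That's 519 days from start to end, counting both.
519 = 7 × 74 + 1, so there are 74 full weeks plus 1 extra day.
Each full week contributes 3 days from the set (Wed, Fri, Sun): 74 × 3 = 222.
The 1 extra day is Saturday — none qualify.
Total: 222 + 0 = 222.

222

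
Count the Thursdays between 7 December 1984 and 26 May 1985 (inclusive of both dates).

7 December 1984 is a Friday.
From 7 December 1984 to 26 May 1985 is 171 days inclusive.
171 = 7 × 24 + 3, so there are 24 full weeks plus 3 extra days.
Each full week contributes one Thursday: 24 so far.
The 3 extra days are Friday, Saturday, Sunday — none qualify.
Total: 24 + 0 = 24.

24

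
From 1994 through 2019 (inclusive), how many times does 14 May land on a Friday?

3

Day of week of May 14 in each year:
1994: Sat, 1995: Sun, 1996: Tue, 1997: Wed, 1998: Thu, 1999: Fri ✓, 2000: Sun, 2001: Mon, 2002: Tue, 2003: Wed, 2004: Fri ✓, 2005: Sat, 2006: Sun, 2007: Mon, 2008: Wed, 2009: Thu, 2010: Fri ✓, 2011: Sat, 2012: Mon, 2013: Tue, 2014: Wed, 2015: Thu, 2016: Sat, 2017: Sun, 2018: Mon, 2019: Tue
Fridays: 1999, 2004, 2010.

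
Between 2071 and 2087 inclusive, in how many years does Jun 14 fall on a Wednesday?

Day of week of June 14 in each year:
2071: Sun, 2072: Tue, 2073: Wed ✓, 2074: Thu, 2075: Fri, 2076: Sun, 2077: Mon, 2078: Tue, 2079: Wed ✓, 2080: Fri, 2081: Sat, 2082: Sun, 2083: Mon, 2084: Wed ✓, 2085: Thu, 2086: Fri, 2087: Sat
Wednesdays: 2073, 2079, 2084.

3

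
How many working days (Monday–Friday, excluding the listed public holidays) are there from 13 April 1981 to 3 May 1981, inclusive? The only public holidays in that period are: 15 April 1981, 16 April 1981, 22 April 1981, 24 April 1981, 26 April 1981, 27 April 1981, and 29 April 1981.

9

13 April 1981 is a Monday.
The range spans 21 days (inclusive of both endpoints).
21 = 7 × 3, so the span is exactly 3 full weeks.
Each full week contributes 5 weekdays (Mon–Fri): 3 × 5 = 15.
Total: 15.
Holidays: 15 April 1981 (Wed); 16 April 1981 (Thu); 22 April 1981 (Wed); 24 April 1981 (Fri); 26 April 1981 (Sun); 27 April 1981 (Mon); 29 April 1981 (Wed).
6 of the 7 holidays fall on weekdays; the rest are weekends and were already excluded.
Business days: 15 − 6 = 9.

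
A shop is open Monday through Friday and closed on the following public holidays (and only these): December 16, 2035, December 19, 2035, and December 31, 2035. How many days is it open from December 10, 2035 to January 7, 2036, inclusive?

December 10, 2035 is a Monday.
From December 10, 2035 to January 7, 2036 is 29 days inclusive.
29 = 7 × 4 + 1, so there are 4 full weeks plus 1 extra day.
Each full week contributes 5 weekdays (Mon–Fri): 4 × 5 = 20.
The 1 extra day is Mon — 1 of them qualifies.
Total: 20 + 1 = 21.
Holidays: December 16, 2035 (Sun); December 19, 2035 (Wed); December 31, 2035 (Mon).
2 of the 3 holidays fall on weekdays; the rest are weekends and were already excluded.
Business days: 21 − 2 = 19.

19 business days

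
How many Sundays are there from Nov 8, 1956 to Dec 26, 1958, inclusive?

Nov 8, 1956 is a Thursday.
From Nov 8, 1956 to Dec 26, 1958 is 779 days inclusive.
779 = 7 × 111 + 2, so there are 111 full weeks plus 2 extra days.
Each full week contributes one Sunday: 111 so far.
The 2 extra days are Thu, Fri — none qualify.
Total: 111 + 0 = 111.

111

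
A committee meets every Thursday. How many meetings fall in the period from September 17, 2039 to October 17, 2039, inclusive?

September 17, 2039 is a Saturday.
From September 17, 2039 to October 17, 2039 is 31 days inclusive.
31 = 7 × 4 + 3, so there are 4 full weeks plus 3 extra days.
Each full week contributes one Thursday: 4 so far.
The 3 extra days are Saturday, Sunday, Monday — none qualify.
Total: 4 + 0 = 4.

4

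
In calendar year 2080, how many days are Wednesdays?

2080-01-01 is a Monday.
That's 366 days from start to end, counting both.
366 = 7 × 52 + 2, so there are 52 full weeks plus 2 extra days.
Each full week contributes one Wednesday: 52 so far.
The 2 extra days are Monday, Tuesday — none qualify.
Total: 52 + 0 = 52.

52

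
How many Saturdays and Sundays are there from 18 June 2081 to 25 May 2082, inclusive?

18 June 2081 is a Wednesday.
From 18 June 2081 to 25 May 2082 is 342 days inclusive.
342 = 7 × 48 + 6, so there are 48 full weeks plus 6 extra days.
Each full week contributes 2 weekend days (Sat, Sun): 48 × 2 = 96.
The 6 extra days are Wednesday, Thursday, Friday, Saturday, Sunday, Monday — 2 of them qualify.
Total: 96 + 2 = 98.

98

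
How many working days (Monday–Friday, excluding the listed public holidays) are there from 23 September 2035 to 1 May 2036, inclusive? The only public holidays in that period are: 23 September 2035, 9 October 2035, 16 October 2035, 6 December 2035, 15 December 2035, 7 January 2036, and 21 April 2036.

154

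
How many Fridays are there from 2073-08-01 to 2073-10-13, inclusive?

2073-08-01 is a Tuesday.
From 2073-08-01 to 2073-10-13 is 74 days inclusive.
74 = 7 × 10 + 4, so there are 10 full weeks plus 4 extra days.
Each full week contributes one Friday: 10 so far.
The 4 extra days are Tuesday, Wednesday, Thursday, Friday — 1 of them qualifies.
Total: 10 + 1 = 11.

11 Fridays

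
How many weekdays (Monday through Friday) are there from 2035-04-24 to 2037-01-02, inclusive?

2035-04-24 is a Tuesday.
The range spans 620 days (inclusive of both endpoints).
620 = 7 × 88 + 4, so there are 88 full weeks plus 4 extra days.
Each full week contributes 5 weekdays (Mon–Fri): 88 × 5 = 440.
The 4 extra days are Tuesday, Wednesday, Thursday, Friday — 4 of them qualify.
Total: 440 + 4 = 444.

444 weekdays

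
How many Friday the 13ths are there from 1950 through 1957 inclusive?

15

Friday-the-13ths by year:
1950: Jan, Oct
1951: Apr, Jul
1952: Jun
1953: Feb, Mar, Nov
1954: Aug
1955: May
1956: Jan, Apr, Jul
1957: Sep, Dec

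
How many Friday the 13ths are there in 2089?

The 13th falls on a Friday when the month's 13th has weekday Fri.
Jan 13 is Thu; Feb 13 is Sun; Mar 13 is Sun; Apr 13 is Wed; May 13 is Fri ✓; Jun 13 is Mon; Jul 13 is Wed; Aug 13 is Sat; Sep 13 is Tue; Oct 13 is Thu; Nov 13 is Sun; Dec 13 is Tue.
Friday the 13ths: May.

1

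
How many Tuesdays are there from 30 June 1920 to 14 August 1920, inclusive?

30 June 1920 is a Wednesday.
From 30 June 1920 to 14 August 1920 is 46 days inclusive.
46 = 7 × 6 + 4, so there are 6 full weeks plus 4 extra days.
Each full week contributes one Tuesday: 6 so far.
The 4 extra days are Wed, Thu, Fri, Sat — none qualify.
Total: 6 + 0 = 6.

6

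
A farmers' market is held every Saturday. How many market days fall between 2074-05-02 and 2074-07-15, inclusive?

2074-05-02 is a Wednesday.
The range spans 75 days (inclusive of both endpoints).
75 = 7 × 10 + 5, so there are 10 full weeks plus 5 extra days.
Each full week contributes one Saturday: 10 so far.
The 5 extra days are Wednesday, Thursday, Friday, Saturday, Sunday — 1 of them qualifies.
Total: 10 + 1 = 11.

11 Saturdays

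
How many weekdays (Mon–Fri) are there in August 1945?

23

1945-08-01 is a Wednesday.
The range spans 31 days (inclusive of both endpoints).
31 = 7 × 4 + 3, so there are 4 full weeks plus 3 extra days.
Each full week contributes 5 weekdays (Mon–Fri): 4 × 5 = 20.
The 3 extra days are Wed, Thu, Fri — 3 of them qualify.
Total: 20 + 3 = 23.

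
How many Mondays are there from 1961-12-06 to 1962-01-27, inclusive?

7 Mondays

1961-12-06 is a Wednesday.
That's 53 days from start to end, counting both.
53 = 7 × 7 + 4, so there are 7 full weeks plus 4 extra days.
Each full week contributes one Monday: 7 so far.
The 4 extra days are Wednesday, Thursday, Friday, Saturday — none qualify.
Total: 7 + 0 = 7.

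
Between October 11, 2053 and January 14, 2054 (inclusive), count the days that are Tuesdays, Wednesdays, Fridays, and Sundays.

October 11, 2053 is a Saturday.
The range spans 96 days (inclusive of both endpoints).
96 = 7 × 13 + 5, so there are 13 full weeks plus 5 extra days.
Each full week contributes 4 days from the set (Tue, Wed, Fri, Sun): 13 × 4 = 52.
The 5 extra days are Saturday, Sunday, Monday, Tuesday, Wednesday — 3 of them qualify.
Total: 52 + 3 = 55.

55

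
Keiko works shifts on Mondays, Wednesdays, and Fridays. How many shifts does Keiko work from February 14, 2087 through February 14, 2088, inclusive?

157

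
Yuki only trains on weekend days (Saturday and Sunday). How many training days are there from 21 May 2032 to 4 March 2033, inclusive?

82

21 May 2032 is a Friday.
The range spans 288 days (inclusive of both endpoints).
288 = 7 × 41 + 1, so there are 41 full weeks plus 1 extra day.
Each full week contributes 2 weekend days (Sat, Sun): 41 × 2 = 82.
The 1 extra day is Friday — none qualify.
Total: 82 + 0 = 82.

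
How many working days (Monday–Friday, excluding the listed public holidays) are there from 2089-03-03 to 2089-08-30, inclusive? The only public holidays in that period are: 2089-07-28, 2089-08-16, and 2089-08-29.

2089-03-03 is a Thursday.
The range spans 181 days (inclusive of both endpoints).
181 = 7 × 25 + 6, so there are 25 full weeks plus 6 extra days.
Each full week contributes 5 weekdays (Mon–Fri): 25 × 5 = 125.
The 6 extra days are Thursday, Friday, Saturday, Sunday, Monday, Tuesday — 4 of them qualify.
Total: 125 + 4 = 129.
Holidays: 2089-07-28 (Thu); 2089-08-16 (Tue); 2089-08-29 (Mon).
All 3 holidays fall on weekdays, so subtract 3.
Business days: 129 − 3 = 126.

126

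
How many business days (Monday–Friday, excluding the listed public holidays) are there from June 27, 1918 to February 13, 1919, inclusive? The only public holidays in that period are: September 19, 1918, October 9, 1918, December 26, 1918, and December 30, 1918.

June 27, 1918 is a Thursday.
The range spans 232 days (inclusive of both endpoints).
232 = 7 × 33 + 1, so there are 33 full weeks plus 1 extra day.
Each full week contributes 5 weekdays (Mon–Fri): 33 × 5 = 165.
The 1 extra day is Thu — 1 of them qualifies.
Total: 165 + 1 = 166.
Holidays: September 19, 1918 (Thu); October 9, 1918 (Wed); December 26, 1918 (Thu); December 30, 1918 (Mon).
All 4 holidays fall on weekdays, so subtract 4.
Business days: 166 − 4 = 162.

162 business days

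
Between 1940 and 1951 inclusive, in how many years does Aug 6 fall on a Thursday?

Day of week of August 6 in each year:
1940: Tue, 1941: Wed, 1942: Thu ✓, 1943: Fri, 1944: Sun, 1945: Mon, 1946: Tue, 1947: Wed, 1948: Fri, 1949: Sat, 1950: Sun, 1951: Mon
Thursdays: 1942.

1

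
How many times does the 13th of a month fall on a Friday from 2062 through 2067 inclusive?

Friday-the-13ths by year:
2062: Jan, Oct
2063: Apr, Jul
2064: Jun
2065: Feb, Mar, Nov
2066: Aug
2067: May

10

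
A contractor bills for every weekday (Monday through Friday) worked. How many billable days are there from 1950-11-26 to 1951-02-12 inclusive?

1950-11-26 is a Sunday.
The range spans 79 days (inclusive of both endpoints).
79 = 7 × 11 + 2, so there are 11 full weeks plus 2 extra days.
Each full week contributes 5 weekdays (Mon–Fri): 11 × 5 = 55.
The 2 extra days are Sun, Mon — 1 of them qualifies.
Total: 55 + 1 = 56.

56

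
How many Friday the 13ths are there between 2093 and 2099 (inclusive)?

Friday-the-13ths by year:
2093: Feb, Mar, Nov
2094: Aug
2095: May
2096: Jan, Apr, Jul
2097: Sep, Dec
2098: Jun
2099: Feb, Mar, Nov

14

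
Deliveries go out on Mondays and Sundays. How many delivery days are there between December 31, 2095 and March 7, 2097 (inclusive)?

December 31, 2095 is a Saturday.
The range spans 433 days (inclusive of both endpoints).
433 = 7 × 61 + 6, so there are 61 full weeks plus 6 extra days.
Each full week contributes 2 days from the set (Mon, Sun): 61 × 2 = 122.
The 6 extra days are Sat, Sun, Mon, Tue, Wed, Thu — 2 of them qualify.
Total: 122 + 2 = 124.

124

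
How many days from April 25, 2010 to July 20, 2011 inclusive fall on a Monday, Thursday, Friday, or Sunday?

April 25, 2010 is a Sunday.
From April 25, 2010 to July 20, 2011 is 452 days inclusive.
452 = 7 × 64 + 4, so there are 64 full weeks plus 4 extra days.
Each full week contributes 4 days from the set (Mon, Thu, Fri, Sun): 64 × 4 = 256.
The 4 extra days are Sunday, Monday, Tuesday, Wednesday — 2 of them qualify.
Total: 256 + 2 = 258.

258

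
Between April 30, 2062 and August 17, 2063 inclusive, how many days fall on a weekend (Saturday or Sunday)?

135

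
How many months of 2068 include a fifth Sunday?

5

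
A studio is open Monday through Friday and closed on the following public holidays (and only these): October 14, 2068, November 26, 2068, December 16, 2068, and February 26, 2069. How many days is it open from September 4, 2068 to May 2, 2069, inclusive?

September 4, 2068 is a Tuesday.
From September 4, 2068 to May 2, 2069 is 241 days inclusive.
241 = 7 × 34 + 3, so there are 34 full weeks plus 3 extra days.
Each full week contributes 5 weekdays (Mon–Fri): 34 × 5 = 170.
The 3 extra days are Tue, Wed, Thu — 3 of them qualify.
Total: 170 + 3 = 173.
Holidays: October 14, 2068 (Sun); November 26, 2068 (Mon); December 16, 2068 (Sun); February 26, 2069 (Tue).
2 of the 4 holidays fall on weekdays; the rest are weekends and were already excluded.
Business days: 173 − 2 = 171.

171 working days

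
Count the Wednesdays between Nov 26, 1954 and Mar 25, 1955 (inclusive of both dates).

17

Nov 26, 1954 is a Friday.
From Nov 26, 1954 to Mar 25, 1955 is 120 days inclusive.
120 = 7 × 17 + 1, so there are 17 full weeks plus 1 extra day.
Each full week contributes one Wednesday: 17 so far.
The 1 extra day is Friday — none qualify.
Total: 17 + 0 = 17.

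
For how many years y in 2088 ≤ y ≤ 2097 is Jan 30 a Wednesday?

2

Day of week of January 30 in each year:
2088: Fri, 2089: Sun, 2090: Mon, 2091: Tue, 2092: Wed ✓, 2093: Fri, 2094: Sat, 2095: Sun, 2096: Mon, 2097: Wed ✓
Wednesdays: 2092, 2097.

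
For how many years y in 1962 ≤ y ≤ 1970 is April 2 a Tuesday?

2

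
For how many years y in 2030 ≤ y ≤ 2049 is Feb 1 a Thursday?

2

Day of week of February 1 in each year:
2030: Fri, 2031: Sat, 2032: Sun, 2033: Tue, 2034: Wed, 2035: Thu ✓, 2036: Fri, 2037: Sun, 2038: Mon, 2039: Tue, 2040: Wed, 2041: Fri, 2042: Sat, 2043: Sun, 2044: Mon, 2045: Wed, 2046: Thu ✓, 2047: Fri, 2048: Sat, 2049: Mon
Thursdays: 2035, 2046.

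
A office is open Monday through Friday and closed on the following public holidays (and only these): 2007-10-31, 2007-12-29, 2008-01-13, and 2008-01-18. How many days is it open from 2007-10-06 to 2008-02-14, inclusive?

2007-10-06 is a Saturday.
The range spans 132 days (inclusive of both endpoints).
132 = 7 × 18 + 6, so there are 18 full weeks plus 6 extra days.
Each full week contributes 5 weekdays (Mon–Fri): 18 × 5 = 90.
The 6 extra days are Saturday, Sunday, Monday, Tuesday, Wednesday, Thursday — 4 of them qualify.
Total: 90 + 4 = 94.
Holidays: 2007-10-31 (Wed); 2007-12-29 (Sat); 2008-01-13 (Sun); 2008-01-18 (Fri).
2 of the 4 holidays fall on weekdays; the rest are weekends and were already excluded.
Business days: 94 − 2 = 92.

92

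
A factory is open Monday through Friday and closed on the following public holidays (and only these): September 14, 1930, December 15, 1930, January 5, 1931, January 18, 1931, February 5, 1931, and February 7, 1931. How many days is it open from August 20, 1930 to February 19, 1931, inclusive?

129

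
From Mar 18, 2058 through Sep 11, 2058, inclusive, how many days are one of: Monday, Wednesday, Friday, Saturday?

102

Mar 18, 2058 is a Monday.
That's 178 days from start to end, counting both.
178 = 7 × 25 + 3, so there are 25 full weeks plus 3 extra days.
Each full week contributes 4 days from the set (Mon, Wed, Fri, Sat): 25 × 4 = 100.
The 3 extra days are Monday, Tuesday, Wednesday — 2 of them qualify.
Total: 100 + 2 = 102.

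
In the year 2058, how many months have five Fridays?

A month has five Fridays exactly when Friday falls within its first (length − 28) days.
Jan: 31 days, starts Tue → 5 of Tue, Wed, Thu
Feb: 28 days, starts Fri → 5 of (none)
Mar: 31 days, starts Fri → 5 of Fri, Sat, Sun ✓
Apr: 30 days, starts Mon → 5 of Mon, Tue
May: 31 days, starts Wed → 5 of Wed, Thu, Fri ✓
Jun: 30 days, starts Sat → 5 of Sat, Sun
Jul: 31 days, starts Mon → 5 of Mon, Tue, Wed
Aug: 31 days, starts Thu → 5 of Thu, Fri, Sat ✓
Sep: 30 days, starts Sun → 5 of Sun, Mon
Oct: 31 days, starts Tue → 5 of Tue, Wed, Thu
Nov: 30 days, starts Fri → 5 of Fri, Sat ✓
Dec: 31 days, starts Sun → 5 of Sun, Mon, Tue
Months with five Fridays: Mar, May, Aug, Nov.

4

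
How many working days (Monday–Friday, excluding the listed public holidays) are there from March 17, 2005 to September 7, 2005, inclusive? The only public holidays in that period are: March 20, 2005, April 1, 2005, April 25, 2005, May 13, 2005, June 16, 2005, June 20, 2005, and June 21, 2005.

119

March 17, 2005 is a Thursday.
The range spans 175 days (inclusive of both endpoints).
175 = 7 × 25, so the span is exactly 25 full weeks.
Each full week contributes 5 weekdays (Mon–Fri): 25 × 5 = 125.
Holidays: March 20, 2005 (Sun); April 1, 2005 (Fri); April 25, 2005 (Mon); May 13, 2005 (Fri); June 16, 2005 (Thu); June 20, 2005 (Mon); June 21, 2005 (Tue).
6 of the 7 holidays fall on weekdays; the rest are weekends and were already excluded.
Business days: 125 − 6 = 119.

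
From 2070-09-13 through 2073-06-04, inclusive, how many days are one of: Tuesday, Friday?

2070-09-13 is a Saturday.
That's 996 days from start to end, counting both.
996 = 7 × 142 + 2, so there are 142 full weeks plus 2 extra days.
Each full week contributes 2 days from the set (Tue, Fri): 142 × 2 = 284.
The 2 extra days are Sat, Sun — none qualify.
Total: 284 + 0 = 284.

284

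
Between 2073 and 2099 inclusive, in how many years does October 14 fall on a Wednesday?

Day of week of October 14 in each year:
2073: Sat, 2074: Sun, 2075: Mon, 2076: Wed ✓, 2077: Thu, 2078: Fri, 2079: Sat, 2080: Mon, 2081: Tue, 2082: Wed ✓, 2083: Thu, 2084: Sat, 2085: Sun, 2086: Mon, 2087: Tue, 2088: Thu, 2089: Fri, 2090: Sat, 2091: Sun, 2092: Tue, 2093: Wed ✓, 2094: Thu, 2095: Fri, 2096: Sun, 2097: Mon, 2098: Tue, 2099: Wed ✓
Wednesdays: 2076, 2082, 2093, 2099.

4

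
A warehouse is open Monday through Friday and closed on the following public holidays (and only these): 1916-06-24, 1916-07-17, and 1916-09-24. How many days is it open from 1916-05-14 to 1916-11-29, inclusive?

142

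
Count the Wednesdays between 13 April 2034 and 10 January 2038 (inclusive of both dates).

195

13 April 2034 is a Thursday.
That's 1369 days from start to end, counting both.
1369 = 7 × 195 + 4, so there are 195 full weeks plus 4 extra days.
Each full week contributes one Wednesday: 195 so far.
The 4 extra days are Thursday, Friday, Saturday, Sunday — none qualify.
Total: 195 + 0 = 195.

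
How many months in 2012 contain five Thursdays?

4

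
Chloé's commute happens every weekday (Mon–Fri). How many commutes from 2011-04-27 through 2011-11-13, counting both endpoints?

2011-04-27 is a Wednesday.
That's 201 days from start to end, counting both.
201 = 7 × 28 + 5, so there are 28 full weeks plus 5 extra days.
Each full week contributes 5 weekdays (Mon–Fri): 28 × 5 = 140.
The 5 extra days are Wed, Thu, Fri, Sat, Sun — 3 of them qualify.
Total: 140 + 3 = 143.

143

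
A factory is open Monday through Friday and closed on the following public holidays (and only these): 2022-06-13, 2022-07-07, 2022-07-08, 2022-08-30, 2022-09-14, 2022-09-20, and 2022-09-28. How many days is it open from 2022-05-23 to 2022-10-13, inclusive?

97 working days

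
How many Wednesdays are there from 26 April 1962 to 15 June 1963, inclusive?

59 Wednesdays

26 April 1962 is a Thursday.
That's 416 days from start to end, counting both.
416 = 7 × 59 + 3, so there are 59 full weeks plus 3 extra days.
Each full week contributes one Wednesday: 59 so far.
The 3 extra days are Thu, Fri, Sat — none qualify.
Total: 59 + 0 = 59.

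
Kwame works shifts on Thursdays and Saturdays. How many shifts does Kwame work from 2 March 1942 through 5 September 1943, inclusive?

158

2 March 1942 is a Monday.
That's 553 days from start to end, counting both.
553 = 7 × 79, so the span is exactly 79 full weeks.
Each full week contributes 2 days from the set (Thu, Sat): 79 × 2 = 158.
Total: 158.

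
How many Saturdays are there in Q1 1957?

13

1957-01-01 is a Tuesday.
The range spans 90 days (inclusive of both endpoints).
90 = 7 × 12 + 6, so there are 12 full weeks plus 6 extra days.
Each full week contributes one Saturday: 12 so far.
The 6 extra days are Tuesday, Wednesday, Thursday, Friday, Saturday, Sunday — 1 of them qualifies.
Total: 12 + 1 = 13.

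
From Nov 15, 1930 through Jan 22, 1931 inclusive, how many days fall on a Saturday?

Nov 15, 1930 is a Saturday.
From Nov 15, 1930 to Jan 22, 1931 is 69 days inclusive.
69 = 7 × 9 + 6, so there are 9 full weeks plus 6 extra days.
Each full week contributes one Saturday: 9 so far.
The 6 extra days are Sat, Sun, Mon, Tue, Wed, Thu — 1 of them qualifies.
Total: 9 + 1 = 10.

10 Saturdays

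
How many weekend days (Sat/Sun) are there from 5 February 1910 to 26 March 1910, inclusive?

15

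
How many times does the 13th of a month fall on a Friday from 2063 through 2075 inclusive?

24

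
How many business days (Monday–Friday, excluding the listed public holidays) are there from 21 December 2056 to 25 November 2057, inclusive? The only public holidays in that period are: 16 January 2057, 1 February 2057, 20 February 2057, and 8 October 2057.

238

21 December 2056 is a Thursday.
That's 340 days from start to end, counting both.
340 = 7 × 48 + 4, so there are 48 full weeks plus 4 extra days.
Each full week contributes 5 weekdays (Mon–Fri): 48 × 5 = 240.
The 4 extra days are Thursday, Friday, Saturday, Sunday — 2 of them qualify.
Total: 240 + 2 = 242.
Holidays: 16 January 2057 (Tue); 1 February 2057 (Thu); 20 February 2057 (Tue); 8 October 2057 (Mon).
All 4 holidays fall on weekdays, so subtract 4.
Business days: 242 − 4 = 238.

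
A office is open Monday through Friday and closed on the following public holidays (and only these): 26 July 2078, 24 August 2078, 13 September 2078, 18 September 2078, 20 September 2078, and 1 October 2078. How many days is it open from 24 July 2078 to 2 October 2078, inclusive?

24 July 2078 is a Sunday.
The range spans 71 days (inclusive of both endpoints).
71 = 7 × 10 + 1, so there are 10 full weeks plus 1 extra day.
Each full week contributes 5 weekdays (Mon–Fri): 10 × 5 = 50.
The 1 extra day is Sunday — none qualify.
Total: 50 + 0 = 50.
Holidays: 26 July 2078 (Tue); 24 August 2078 (Wed); 13 September 2078 (Tue); 18 September 2078 (Sun); 20 September 2078 (Tue); 1 October 2078 (Sat).
4 of the 6 holidays fall on weekdays; the rest are weekends and were already excluded.
Business days: 50 − 4 = 46.

46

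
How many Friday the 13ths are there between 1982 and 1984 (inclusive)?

Friday-the-13ths by year:
1982: Aug
1983: May
1984: Jan, Apr, Jul

5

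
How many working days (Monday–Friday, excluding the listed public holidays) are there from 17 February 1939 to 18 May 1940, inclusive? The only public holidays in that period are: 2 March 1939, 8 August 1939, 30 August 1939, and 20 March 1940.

322 working days

17 February 1939 is a Friday.
From 17 February 1939 to 18 May 1940 is 457 days inclusive.
457 = 7 × 65 + 2, so there are 65 full weeks plus 2 extra days.
Each full week contributes 5 weekdays (Mon–Fri): 65 × 5 = 325.
The 2 extra days are Friday, Saturday — 1 of them qualifies.
Total: 325 + 1 = 326.
Holidays: 2 March 1939 (Thu); 8 August 1939 (Tue); 30 August 1939 (Wed); 20 March 1940 (Wed).
All 4 holidays fall on weekdays, so subtract 4.
Business days: 326 − 4 = 322.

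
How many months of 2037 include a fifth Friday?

A month has five Fridays exactly when Friday falls within its first (length − 28) days.
Jan: 31 days, starts Thu → 5 of Thu, Fri, Sat ✓
Feb: 28 days, starts Sun → 5 of (none)
Mar: 31 days, starts Sun → 5 of Sun, Mon, Tue
Apr: 30 days, starts Wed → 5 of Wed, Thu
May: 31 days, starts Fri → 5 of Fri, Sat, Sun ✓
Jun: 30 days, starts Mon → 5 of Mon, Tue
Jul: 31 days, starts Wed → 5 of Wed, Thu, Fri ✓
Aug: 31 days, starts Sat → 5 of Sat, Sun, Mon
Sep: 30 days, starts Tue → 5 of Tue, Wed
Oct: 31 days, starts Thu → 5 of Thu, Fri, Sat ✓
Nov: 30 days, starts Sun → 5 of Sun, Mon
Dec: 31 days, starts Tue → 5 of Tue, Wed, Thu
Months with five Fridays: Jan, May, Jul, Oct.

4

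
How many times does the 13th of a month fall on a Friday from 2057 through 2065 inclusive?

Friday-the-13ths by year:
2057: Apr, Jul
2058: Sep, Dec
2059: Jun
2060: Feb, Aug
2061: May
2062: Jan, Oct
2063: Apr, Jul
2064: Jun
2065: Feb, Mar, Nov

16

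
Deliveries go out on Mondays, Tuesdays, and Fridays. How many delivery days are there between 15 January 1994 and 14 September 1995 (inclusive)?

260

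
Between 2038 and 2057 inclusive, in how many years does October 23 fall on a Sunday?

3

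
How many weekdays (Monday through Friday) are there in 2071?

January 1, 2071 is a Thursday.
From January 1, 2071 to December 31, 2071 is 365 days inclusive.
365 = 7 × 52 + 1, so there are 52 full weeks plus 1 extra day.
Each full week contributes 5 weekdays (Mon–Fri): 52 × 5 = 260.
The 1 extra day is Thursday — 1 of them qualifies.
Total: 260 + 1 = 261.

261 weekdays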